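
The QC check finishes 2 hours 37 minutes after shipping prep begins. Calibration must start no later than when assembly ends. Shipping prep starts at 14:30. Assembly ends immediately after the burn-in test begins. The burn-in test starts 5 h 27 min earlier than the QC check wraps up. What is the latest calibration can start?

The QC check ends at 14:30 + 157 min = 17:07.
The burn-in test starts at 17:07 − 327 min = 11:40.
So assembly ends at 11:40.
Calibration is bounded by assembly, so the latest it can start is 11:40.

11:40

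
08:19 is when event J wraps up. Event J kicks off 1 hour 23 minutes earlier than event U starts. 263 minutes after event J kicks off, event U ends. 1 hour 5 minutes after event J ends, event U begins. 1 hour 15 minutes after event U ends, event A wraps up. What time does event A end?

Event U starts at 08:19 + 65 min = 09:24.
Event J starts at 09:24 − 83 min = 08:01.
Event U ends at 08:01 + 263 min = 12:24.
Event A ends at 12:24 + 75 min = 13:39.

13:39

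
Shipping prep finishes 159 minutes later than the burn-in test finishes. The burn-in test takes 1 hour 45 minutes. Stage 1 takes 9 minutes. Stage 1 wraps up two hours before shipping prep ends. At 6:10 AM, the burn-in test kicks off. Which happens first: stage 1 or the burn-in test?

the burn-in test

The burn-in test ends at 6:10 AM + 105 min = 7:55 AM.
Shipping prep ends at 7:55 AM + 159 min = 10:34 AM.
Stage 1 ends at 10:34 AM − 120 min = 8:34 AM.
Stage 1 starts at 8:34 AM − 9 min = 8:25 AM.
Stage 1 starts at 8:25 AM and the burn-in test starts at 6:10 AM, so the burn-in test is first.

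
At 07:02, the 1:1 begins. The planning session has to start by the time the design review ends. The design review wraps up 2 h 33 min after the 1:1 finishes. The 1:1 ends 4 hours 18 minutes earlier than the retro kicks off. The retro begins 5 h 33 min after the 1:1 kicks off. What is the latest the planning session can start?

The retro starts at 07:02 + 333 min = 12:35.
The 1:1 ends at 12:35 − 258 min = 08:17.
The design review ends at 08:17 + 153 min = 10:50.
The planning session is bounded by the design review, so the latest it can start is 10:50.

10:50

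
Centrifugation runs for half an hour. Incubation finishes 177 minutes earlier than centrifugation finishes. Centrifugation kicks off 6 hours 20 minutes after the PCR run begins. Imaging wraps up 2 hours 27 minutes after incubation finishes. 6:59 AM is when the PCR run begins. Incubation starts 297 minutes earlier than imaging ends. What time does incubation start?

Centrifugation starts at 6:59 AM + 380 min = 1:19 PM.
Centrifugation ends at 1:19 PM + 30 min = 1:49 PM.
Incubation ends at 1:49 PM − 177 min = 10:52 AM.
Imaging ends at 10:52 AM + 147 min = 1:19 PM.
Incubation starts at 1:19 PM − 297 min = 8:22 AM.

8:22 AM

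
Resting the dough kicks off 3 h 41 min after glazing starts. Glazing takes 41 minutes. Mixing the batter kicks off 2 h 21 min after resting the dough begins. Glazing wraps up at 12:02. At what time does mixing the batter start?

Glazing starts at 12:02 − 41 min = 11:21.
Resting the dough starts at 11:21 + 221 min = 15:02.
Mixing the batter starts at 15:02 + 141 min = 17:23.

17:23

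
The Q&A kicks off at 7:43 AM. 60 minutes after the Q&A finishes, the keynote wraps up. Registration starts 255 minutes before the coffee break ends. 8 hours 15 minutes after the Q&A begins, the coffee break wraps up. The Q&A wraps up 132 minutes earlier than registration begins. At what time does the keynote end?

10:31 AM

The coffee break ends at 7:43 AM + 495 min = 3:58 PM.
Registration starts at 3:58 PM − 255 min = 11:43 AM.
The Q&A ends at 11:43 AM − 132 min = 9:31 AM.
The keynote ends at 9:31 AM + 60 min = 10:31 AM.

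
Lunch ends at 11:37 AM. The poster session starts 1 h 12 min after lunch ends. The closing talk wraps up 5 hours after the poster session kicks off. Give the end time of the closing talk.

The poster session starts at 11:37 AM + 72 min = 12:49 PM.
The closing talk ends at 12:49 PM + 300 min = 5:49 PM.

5:49 PM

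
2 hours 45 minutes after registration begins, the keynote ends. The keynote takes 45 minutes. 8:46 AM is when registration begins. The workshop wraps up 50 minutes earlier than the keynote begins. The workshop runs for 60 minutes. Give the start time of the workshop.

8:56 AM

The keynote ends at 8:46 AM + 165 min = 11:31 AM.
The keynote starts at 11:31 AM − 45 min = 10:46 AM.
The workshop ends at 10:46 AM − 50 min = 9:56 AM.
The workshop starts at 9:56 AM − 60 min = 8:56 AM.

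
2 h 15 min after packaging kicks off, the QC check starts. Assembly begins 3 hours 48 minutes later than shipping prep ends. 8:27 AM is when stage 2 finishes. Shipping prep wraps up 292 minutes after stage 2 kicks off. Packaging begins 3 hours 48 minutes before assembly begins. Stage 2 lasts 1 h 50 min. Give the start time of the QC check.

1:44 PM

Stage 2 starts at 8:27 AM − 110 min = 6:37 AM.
Shipping prep ends at 6:37 AM + 292 min = 11:29 AM.
Assembly starts at 11:29 AM + 228 min = 3:17 PM.
Packaging starts at 3:17 PM − 228 min = 11:29 AM.
The QC check starts at 11:29 AM + 135 min = 1:44 PM.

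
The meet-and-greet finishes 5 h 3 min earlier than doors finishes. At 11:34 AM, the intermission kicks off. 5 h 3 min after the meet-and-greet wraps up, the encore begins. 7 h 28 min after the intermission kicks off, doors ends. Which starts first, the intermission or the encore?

the intermission

Doors ends at 11:34 AM + 448 min = 7:02 PM.
The meet-and-greet ends at 7:02 PM − 303 min = 1:59 PM.
The encore starts at 1:59 PM + 303 min = 7:02 PM.
The intermission starts at 11:34 AM and the encore starts at 7:02 PM, so the intermission is first.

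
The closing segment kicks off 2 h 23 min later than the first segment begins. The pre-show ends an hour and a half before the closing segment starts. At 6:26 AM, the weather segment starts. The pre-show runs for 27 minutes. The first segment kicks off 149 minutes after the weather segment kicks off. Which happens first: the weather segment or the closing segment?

The first segment starts at 6:26 AM + 149 min = 8:55 AM.
The closing segment starts at 8:55 AM + 143 min = 11:18 AM.
The weather segment starts at 6:26 AM and the closing segment starts at 11:18 AM, so the weather segment is first.

the weather segment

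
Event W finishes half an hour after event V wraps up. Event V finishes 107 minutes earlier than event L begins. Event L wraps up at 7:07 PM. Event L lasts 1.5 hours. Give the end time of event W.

4:20 PM

Event L starts at 7:07 PM − 90 min = 5:37 PM.
Event V ends at 5:37 PM − 107 min = 3:50 PM.
Event W ends at 3:50 PM + 30 min = 4:20 PM.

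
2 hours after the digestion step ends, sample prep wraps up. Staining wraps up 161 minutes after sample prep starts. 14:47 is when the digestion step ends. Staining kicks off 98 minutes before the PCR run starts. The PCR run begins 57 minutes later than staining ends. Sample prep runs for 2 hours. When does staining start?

Sample prep ends at 14:47 + 120 min = 16:47.
Sample prep starts at 16:47 − 120 min = 14:47.
Staining ends at 14:47 + 161 min = 17:28.
The PCR run starts at 17:28 + 57 min = 18:25.
Staining starts at 18:25 − 98 min = 16:47.

16:47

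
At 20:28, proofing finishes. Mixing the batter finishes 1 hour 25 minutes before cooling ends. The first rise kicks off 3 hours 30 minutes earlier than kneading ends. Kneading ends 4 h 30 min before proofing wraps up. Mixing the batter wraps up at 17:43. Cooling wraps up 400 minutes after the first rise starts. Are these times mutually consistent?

Kneading ends at 20:28 − 270 min = 15:58.
The first rise starts at 15:58 − 210 min = 12:28.
Cooling ends at 12:28 + 400 min = 19:08.
Mixing the batter ends at 19:08 − 85 min = 17:43.
That matches the stated 17:43, so the schedule is consistent.

Yes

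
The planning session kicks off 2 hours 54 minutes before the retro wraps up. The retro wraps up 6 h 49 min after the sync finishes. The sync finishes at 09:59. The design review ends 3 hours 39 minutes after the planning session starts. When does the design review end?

The retro ends at 09:59 + 409 min = 16:48.
The planning session starts at 16:48 − 174 min = 13:54.
The design review ends at 13:54 + 219 min = 17:33.

17:33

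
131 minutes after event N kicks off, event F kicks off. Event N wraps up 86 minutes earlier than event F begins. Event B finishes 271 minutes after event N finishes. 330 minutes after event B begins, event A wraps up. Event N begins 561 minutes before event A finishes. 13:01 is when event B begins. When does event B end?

Event A ends at 13:01 + 330 min = 18:31.
Event N starts at 18:31 − 561 min = 09:10.
Event F starts at 09:10 + 131 min = 11:21.
Event N ends at 11:21 − 86 min = 09:55.
Event B ends at 09:55 + 271 min = 14:26.

14:26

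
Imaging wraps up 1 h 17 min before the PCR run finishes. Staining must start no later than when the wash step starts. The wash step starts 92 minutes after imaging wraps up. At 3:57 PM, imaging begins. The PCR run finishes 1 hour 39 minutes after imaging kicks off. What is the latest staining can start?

The PCR run ends at 3:57 PM + 99 min = 5:36 PM.
Imaging ends at 5:36 PM − 77 min = 4:19 PM.
The wash step starts at 4:19 PM + 92 min = 5:51 PM.
Staining is bounded by the wash step, so the latest it can start is 5:51 PM.

5:51 PM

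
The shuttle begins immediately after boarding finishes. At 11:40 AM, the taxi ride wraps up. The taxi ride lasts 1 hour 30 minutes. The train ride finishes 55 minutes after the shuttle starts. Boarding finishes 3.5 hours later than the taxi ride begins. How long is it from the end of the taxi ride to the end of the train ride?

The taxi ride starts at 11:40 AM − 90 min = 10:10 AM.
Boarding ends at 10:10 AM + 210 min = 1:40 PM.
So the shuttle starts at 1:40 PM.
The train ride ends at 1:40 PM + 55 min = 2:35 PM.
From 11:40 AM to 2:35 PM is 2 hours 55 minutes.

2 hours 55 minutes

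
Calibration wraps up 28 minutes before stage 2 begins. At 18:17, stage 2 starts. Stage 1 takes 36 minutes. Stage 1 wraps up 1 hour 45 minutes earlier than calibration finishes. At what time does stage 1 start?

15:28

Calibration ends at 18:17 − 28 min = 17:49.
Stage 1 ends at 17:49 − 105 min = 16:04.
Stage 1 starts at 16:04 − 36 min = 15:28.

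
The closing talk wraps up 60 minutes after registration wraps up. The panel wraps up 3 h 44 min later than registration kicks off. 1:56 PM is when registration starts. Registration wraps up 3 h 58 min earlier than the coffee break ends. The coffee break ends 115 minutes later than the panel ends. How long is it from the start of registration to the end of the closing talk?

The panel ends at 1:56 PM + 224 min = 5:40 PM.
The coffee break ends at 5:40 PM + 115 min = 7:35 PM.
Registration ends at 7:35 PM − 238 min = 3:37 PM.
The closing talk ends at 3:37 PM + 60 min = 4:37 PM.
From 1:56 PM to 4:37 PM is 161 minutes.

161 minutes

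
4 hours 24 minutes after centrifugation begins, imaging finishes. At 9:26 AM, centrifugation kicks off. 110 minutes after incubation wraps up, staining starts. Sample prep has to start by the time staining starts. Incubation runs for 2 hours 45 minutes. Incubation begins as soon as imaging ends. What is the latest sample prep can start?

6:25 PM

Imaging ends at 9:26 AM + 264 min = 1:50 PM.
So incubation starts at 1:50 PM.
Incubation ends at 1:50 PM + 165 min = 4:35 PM.
Staining starts at 4:35 PM + 110 min = 6:25 PM.
Sample prep is bounded by staining, so the latest it can start is 6:25 PM.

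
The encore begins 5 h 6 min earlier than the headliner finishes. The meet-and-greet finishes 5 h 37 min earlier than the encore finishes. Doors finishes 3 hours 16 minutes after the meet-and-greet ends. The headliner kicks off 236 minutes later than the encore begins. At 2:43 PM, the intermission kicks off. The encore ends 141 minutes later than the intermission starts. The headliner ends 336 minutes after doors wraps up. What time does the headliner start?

7:09 PM

The encore ends at 2:43 PM + 141 min = 5:04 PM.
The meet-and-greet ends at 5:04 PM − 337 min = 11:27 AM.
Doors ends at 11:27 AM + 196 min = 2:43 PM.
The headliner ends at 2:43 PM + 336 min = 8:19 PM.
The encore starts at 8:19 PM − 306 min = 3:13 PM.
The headliner starts at 3:13 PM + 236 min = 7:09 PM.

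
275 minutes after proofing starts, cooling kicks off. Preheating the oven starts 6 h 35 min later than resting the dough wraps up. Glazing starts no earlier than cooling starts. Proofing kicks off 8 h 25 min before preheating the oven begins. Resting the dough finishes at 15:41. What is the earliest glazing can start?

Preheating the oven starts at 15:41 + 395 min = 22:16.
Proofing starts at 22:16 − 505 min = 13:51.
Cooling starts at 13:51 + 275 min = 18:26.
Glazing is bounded by cooling, so the earliest it can start is 18:26.

18:26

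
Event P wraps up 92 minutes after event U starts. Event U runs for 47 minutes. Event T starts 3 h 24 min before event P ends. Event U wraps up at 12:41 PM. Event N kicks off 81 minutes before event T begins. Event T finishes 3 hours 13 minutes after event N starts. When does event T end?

Event U starts at 12:41 PM − 47 min = 11:54 AM.
Event P ends at 11:54 AM + 92 min = 1:26 PM.
Event T starts at 1:26 PM − 204 min = 10:02 AM.
Event N starts at 10:02 AM − 81 min = 8:41 AM.
Event T ends at 8:41 AM + 193 min = 11:54 AM.

11:54 AM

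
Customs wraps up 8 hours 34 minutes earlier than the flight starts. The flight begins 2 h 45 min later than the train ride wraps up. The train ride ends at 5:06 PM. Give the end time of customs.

11:17 AM

The flight starts at 5:06 PM + 165 min = 7:51 PM.
Customs ends at 7:51 PM − 514 min = 11:17 AM.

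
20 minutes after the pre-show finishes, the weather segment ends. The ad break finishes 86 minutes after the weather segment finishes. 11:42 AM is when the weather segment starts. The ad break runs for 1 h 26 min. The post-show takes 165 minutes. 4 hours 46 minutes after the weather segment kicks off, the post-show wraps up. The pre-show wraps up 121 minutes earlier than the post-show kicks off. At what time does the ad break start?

12:02 PM

The post-show ends at 11:42 AM + 286 min = 4:28 PM.
The post-show starts at 4:28 PM − 165 min = 1:43 PM.
The pre-show ends at 1:43 PM − 121 min = 11:42 AM.
The weather segment ends at 11:42 AM + 20 min = 12:02 PM.
The ad break ends at 12:02 PM + 86 min = 1:28 PM.
The ad break starts at 1:28 PM − 86 min = 12:02 PM.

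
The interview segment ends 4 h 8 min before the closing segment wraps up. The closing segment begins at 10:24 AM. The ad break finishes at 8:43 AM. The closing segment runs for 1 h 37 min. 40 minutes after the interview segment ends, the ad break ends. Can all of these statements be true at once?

No

The closing segment ends at 10:24 AM + 97 min = 12:01 PM.
The interview segment ends at 12:01 PM − 248 min = 7:53 AM.
The ad break ends at 7:53 AM + 40 min = 8:33 AM.
But the ad break is also said to end at 8:43 AM — a 10-minute conflict.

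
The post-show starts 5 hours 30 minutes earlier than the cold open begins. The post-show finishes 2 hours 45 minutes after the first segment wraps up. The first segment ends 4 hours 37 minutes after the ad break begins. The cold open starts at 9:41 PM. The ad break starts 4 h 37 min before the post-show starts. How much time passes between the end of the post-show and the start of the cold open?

The post-show starts at 9:41 PM − 330 min = 4:11 PM.
The ad break starts at 4:11 PM − 277 min = 11:34 AM.
The first segment ends at 11:34 AM + 277 min = 4:11 PM.
The post-show ends at 4:11 PM + 165 min = 6:56 PM.
From 6:56 PM to 9:41 PM is 165 minutes.

165 minutes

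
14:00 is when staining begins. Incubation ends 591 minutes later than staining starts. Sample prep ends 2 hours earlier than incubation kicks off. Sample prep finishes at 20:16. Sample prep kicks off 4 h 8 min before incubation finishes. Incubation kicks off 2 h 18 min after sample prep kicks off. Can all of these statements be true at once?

No

Incubation ends at 14:00 + 591 min = 23:51.
Sample prep starts at 23:51 − 248 min = 19:43.
Incubation starts at 19:43 + 138 min = 22:01.
Sample prep ends at 22:01 − 120 min = 20:01.
But sample prep is also said to end at 20:16 — a 15-minute conflict.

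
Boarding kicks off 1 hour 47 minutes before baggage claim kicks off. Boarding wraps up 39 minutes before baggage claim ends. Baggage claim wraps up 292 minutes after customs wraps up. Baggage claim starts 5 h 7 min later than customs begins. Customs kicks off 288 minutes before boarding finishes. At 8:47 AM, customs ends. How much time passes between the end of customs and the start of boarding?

Baggage claim ends at 8:47 AM + 292 min = 1:39 PM.
Boarding ends at 1:39 PM − 39 min = 1:00 PM.
Customs starts at 1:00 PM − 288 min = 8:12 AM.
Baggage claim starts at 8:12 AM + 307 min = 1:19 PM.
Boarding starts at 1:19 PM − 107 min = 11:32 AM.
From 8:47 AM to 11:32 AM is 165 minutes.

165 minutes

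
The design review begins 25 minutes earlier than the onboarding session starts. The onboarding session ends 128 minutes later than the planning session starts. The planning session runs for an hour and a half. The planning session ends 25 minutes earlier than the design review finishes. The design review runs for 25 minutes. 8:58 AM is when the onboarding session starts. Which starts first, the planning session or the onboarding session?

The design review starts at 8:58 AM − 25 min = 8:33 AM.
The design review ends at 8:33 AM + 25 min = 8:58 AM.
The planning session ends at 8:58 AM − 25 min = 8:33 AM.
The planning session starts at 8:33 AM − 90 min = 7:03 AM.
The planning session starts at 7:03 AM and the onboarding session starts at 8:58 AM, so the planning session is first.

the planning session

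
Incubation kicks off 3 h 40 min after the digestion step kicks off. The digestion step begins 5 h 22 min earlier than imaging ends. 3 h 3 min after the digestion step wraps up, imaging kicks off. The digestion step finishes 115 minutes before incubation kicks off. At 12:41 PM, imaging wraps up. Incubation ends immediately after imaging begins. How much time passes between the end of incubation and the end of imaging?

34 minutes

The digestion step starts at 12:41 PM − 322 min = 7:19 AM.
Incubation starts at 7:19 AM + 220 min = 10:59 AM.
The digestion step ends at 10:59 AM − 115 min = 9:04 AM.
Imaging starts at 9:04 AM + 183 min = 12:07 PM.
So incubation ends at 12:07 PM.
From 12:07 PM to 12:41 PM is 34 minutes.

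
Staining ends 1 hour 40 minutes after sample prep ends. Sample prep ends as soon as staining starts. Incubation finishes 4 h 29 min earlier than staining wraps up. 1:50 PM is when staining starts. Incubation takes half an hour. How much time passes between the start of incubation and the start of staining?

Sample prep ends at 1:50 PM.
Staining ends at 1:50 PM + 100 min = 3:30 PM.
Incubation ends at 3:30 PM − 269 min = 11:01 AM.
Incubation starts at 11:01 AM − 30 min = 10:31 AM.
From 10:31 AM to 1:50 PM is 3 hours 19 minutes.

3 hours 19 minutes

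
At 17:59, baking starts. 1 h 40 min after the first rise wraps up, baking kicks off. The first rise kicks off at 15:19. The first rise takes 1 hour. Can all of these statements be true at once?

The first rise ends at 15:19 + 60 min = 16:19.
Baking starts at 16:19 + 100 min = 17:59.
That matches the stated 17:59, so the schedule is consistent.

Yes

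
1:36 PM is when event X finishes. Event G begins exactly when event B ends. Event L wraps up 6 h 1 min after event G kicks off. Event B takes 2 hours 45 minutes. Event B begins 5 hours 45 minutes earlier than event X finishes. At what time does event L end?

4:37 PM

Event B starts at 1:36 PM − 345 min = 7:51 AM.
Event B ends at 7:51 AM + 165 min = 10:36 AM.
So event G starts at 10:36 AM.
Event L ends at 10:36 AM + 361 min = 4:37 PM.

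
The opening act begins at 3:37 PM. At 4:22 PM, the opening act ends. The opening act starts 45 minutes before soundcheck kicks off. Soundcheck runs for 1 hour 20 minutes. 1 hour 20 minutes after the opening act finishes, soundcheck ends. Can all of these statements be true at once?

Soundcheck ends at 4:22 PM + 80 min = 5:42 PM.
Soundcheck starts at 5:42 PM − 80 min = 4:22 PM.
The opening act starts at 4:22 PM − 45 min = 3:37 PM.
That matches the stated 3:37 PM, so the schedule is consistent.

Yes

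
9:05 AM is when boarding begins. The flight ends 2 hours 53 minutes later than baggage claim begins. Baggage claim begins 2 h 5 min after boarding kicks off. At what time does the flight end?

Baggage claim starts at 9:05 AM + 125 min = 11:10 AM.
The flight ends at 11:10 AM + 173 min = 2:03 PM.

2:03 PM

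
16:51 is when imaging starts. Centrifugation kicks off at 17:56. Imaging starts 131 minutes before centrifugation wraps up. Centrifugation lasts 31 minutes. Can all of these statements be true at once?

No

Centrifugation ends at 17:56 + 31 min = 18:27.
Imaging starts at 18:27 − 131 min = 16:16.
But imaging is also said to start at 16:51 — a 35-minute conflict.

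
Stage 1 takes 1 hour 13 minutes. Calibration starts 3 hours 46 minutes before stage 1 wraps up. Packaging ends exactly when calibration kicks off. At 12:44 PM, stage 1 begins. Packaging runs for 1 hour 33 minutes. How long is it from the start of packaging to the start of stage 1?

Stage 1 ends at 12:44 PM + 73 min = 1:57 PM.
Calibration starts at 1:57 PM − 226 min = 10:11 AM.
So packaging ends at 10:11 AM.
Packaging starts at 10:11 AM − 93 min = 8:38 AM.
From 8:38 AM to 12:44 PM is 246 minutes.

246 minutes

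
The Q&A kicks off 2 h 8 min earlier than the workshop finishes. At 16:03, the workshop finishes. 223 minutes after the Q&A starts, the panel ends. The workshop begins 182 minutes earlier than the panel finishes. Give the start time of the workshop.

14:36

The Q&A starts at 16:03 − 128 min = 13:55.
The panel ends at 13:55 + 223 min = 17:38.
The workshop starts at 17:38 − 182 min = 14:36.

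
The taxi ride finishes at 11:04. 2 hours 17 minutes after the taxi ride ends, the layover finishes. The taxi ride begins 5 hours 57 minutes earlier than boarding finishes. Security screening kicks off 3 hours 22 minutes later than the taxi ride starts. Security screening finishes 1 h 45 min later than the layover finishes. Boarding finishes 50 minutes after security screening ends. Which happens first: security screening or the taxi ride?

the taxi ride

The layover ends at 11:04 + 137 min = 13:21.
Security screening ends at 13:21 + 105 min = 15:06.
Boarding ends at 15:06 + 50 min = 15:56.
The taxi ride starts at 15:56 − 357 min = 09:59.
Security screening starts at 09:59 + 202 min = 13:21.
Security screening starts at 13:21 and the taxi ride starts at 09:59, so the taxi ride is first.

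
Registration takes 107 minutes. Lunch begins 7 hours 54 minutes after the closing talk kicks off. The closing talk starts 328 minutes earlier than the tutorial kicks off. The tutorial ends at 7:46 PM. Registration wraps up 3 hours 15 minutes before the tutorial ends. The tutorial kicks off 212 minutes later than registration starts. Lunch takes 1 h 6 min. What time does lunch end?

Registration ends at 7:46 PM − 195 min = 4:31 PM.
Registration starts at 4:31 PM − 107 min = 2:44 PM.
The tutorial starts at 2:44 PM + 212 min = 6:16 PM.
The closing talk starts at 6:16 PM − 328 min = 12:48 PM.
Lunch starts at 12:48 PM + 474 min = 8:42 PM.
Lunch ends at 8:42 PM + 66 min = 9:48 PM.

9:48 PM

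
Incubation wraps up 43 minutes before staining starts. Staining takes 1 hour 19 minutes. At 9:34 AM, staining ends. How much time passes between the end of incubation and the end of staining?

2 hours 2 minutes

Staining starts at 9:34 AM − 79 min = 8:15 AM.
Incubation ends at 8:15 AM − 43 min = 7:32 AM.
From 7:32 AM to 9:34 AM is 2 hours 2 minutes.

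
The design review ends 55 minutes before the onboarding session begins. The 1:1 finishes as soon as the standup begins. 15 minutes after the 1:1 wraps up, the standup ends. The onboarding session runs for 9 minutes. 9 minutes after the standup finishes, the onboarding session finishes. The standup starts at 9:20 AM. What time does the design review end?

8:40 AM

The 1:1 ends at 9:20 AM.
The standup ends at 9:20 AM + 15 min = 9:35 AM.
The onboarding session ends at 9:35 AM + 9 min = 9:44 AM.
The onboarding session starts at 9:44 AM − 9 min = 9:35 AM.
The design review ends at 9:35 AM − 55 min = 8:40 AM.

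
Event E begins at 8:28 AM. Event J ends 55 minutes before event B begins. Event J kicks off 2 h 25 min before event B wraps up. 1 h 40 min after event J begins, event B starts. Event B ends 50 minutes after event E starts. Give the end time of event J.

Event B ends at 8:28 AM + 50 min = 9:18 AM.
Event J starts at 9:18 AM − 145 min = 6:53 AM.
Event B starts at 6:53 AM + 100 min = 8:33 AM.
Event J ends at 8:33 AM − 55 min = 7:38 AM.

7:38 AM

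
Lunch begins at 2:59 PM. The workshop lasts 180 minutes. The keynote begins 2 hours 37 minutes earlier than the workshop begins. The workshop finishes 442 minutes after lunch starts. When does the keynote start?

4:44 PM

The workshop ends at 2:59 PM + 442 min = 10:21 PM.
The workshop starts at 10:21 PM − 180 min = 7:21 PM.
The keynote starts at 7:21 PM − 157 min = 4:44 PM.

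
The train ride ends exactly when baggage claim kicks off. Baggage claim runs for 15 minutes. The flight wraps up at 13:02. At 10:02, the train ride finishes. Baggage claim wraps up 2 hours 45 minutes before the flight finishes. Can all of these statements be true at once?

Baggage claim ends at 13:02 − 165 min = 10:17.
Baggage claim starts at 10:17 − 15 min = 10:02.
So the train ride ends at 10:02.
That matches the stated 10:02, so the schedule is consistent.

Yes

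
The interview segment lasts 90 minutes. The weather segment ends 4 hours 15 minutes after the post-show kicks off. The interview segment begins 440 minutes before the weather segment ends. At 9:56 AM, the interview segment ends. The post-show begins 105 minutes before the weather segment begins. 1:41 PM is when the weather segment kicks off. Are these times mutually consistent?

No

The post-show starts at 1:41 PM − 105 min = 11:56 AM.
The weather segment ends at 11:56 AM + 255 min = 4:11 PM.
The interview segment starts at 4:11 PM − 440 min = 8:51 AM.
The interview segment ends at 8:51 AM + 90 min = 10:21 AM.
But the interview segment is also said to end at 9:56 AM — a 25-minute conflict.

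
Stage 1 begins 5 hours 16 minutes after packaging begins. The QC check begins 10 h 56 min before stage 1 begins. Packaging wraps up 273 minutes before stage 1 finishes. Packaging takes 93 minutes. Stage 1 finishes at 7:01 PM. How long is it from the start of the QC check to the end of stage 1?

Packaging ends at 7:01 PM − 273 min = 2:28 PM.
Packaging starts at 2:28 PM − 93 min = 12:55 PM.
Stage 1 starts at 12:55 PM + 316 min = 6:11 PM.
The QC check starts at 6:11 PM − 656 min = 7:15 AM.
From 7:15 AM to 7:01 PM is 706 minutes.

706 minutes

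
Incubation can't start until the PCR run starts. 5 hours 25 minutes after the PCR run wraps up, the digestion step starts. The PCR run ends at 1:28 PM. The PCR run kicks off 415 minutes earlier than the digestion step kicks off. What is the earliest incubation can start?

The digestion step starts at 1:28 PM + 325 min = 6:53 PM.
The PCR run starts at 6:53 PM − 415 min = 11:58 AM.
Incubation is bounded by the PCR run, so the earliest it can start is 11:58 AM.

11:58 AM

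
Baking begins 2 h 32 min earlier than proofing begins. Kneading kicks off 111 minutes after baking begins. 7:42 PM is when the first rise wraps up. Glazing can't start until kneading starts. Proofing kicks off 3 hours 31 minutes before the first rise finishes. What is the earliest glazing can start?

Proofing starts at 7:42 PM − 211 min = 4:11 PM.
Baking starts at 4:11 PM − 152 min = 1:39 PM.
Kneading starts at 1:39 PM + 111 min = 3:30 PM.
Glazing is bounded by kneading, so the earliest it can start is 3:30 PM.

3:30 PM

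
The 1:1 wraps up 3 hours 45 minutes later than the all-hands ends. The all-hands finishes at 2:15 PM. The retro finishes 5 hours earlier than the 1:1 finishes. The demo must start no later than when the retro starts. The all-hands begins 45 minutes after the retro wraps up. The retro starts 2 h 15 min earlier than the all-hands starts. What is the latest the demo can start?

The 1:1 ends at 2:15 PM + 225 min = 6:00 PM.
The retro ends at 6:00 PM − 300 min = 1:00 PM.
The all-hands starts at 1:00 PM + 45 min = 1:45 PM.
The retro starts at 1:45 PM − 135 min = 11:30 AM.
The demo is bounded by the retro, so the latest it can start is 11:30 AM.

11:30 AM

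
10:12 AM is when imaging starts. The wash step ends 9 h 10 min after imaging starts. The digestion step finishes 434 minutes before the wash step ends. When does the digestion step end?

12:08 PM

The wash step ends at 10:12 AM + 550 min = 7:22 PM.
The digestion step ends at 7:22 PM − 434 min = 12:08 PM.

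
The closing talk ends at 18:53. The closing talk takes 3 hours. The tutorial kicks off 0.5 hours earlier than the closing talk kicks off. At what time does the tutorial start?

The closing talk starts at 18:53 − 180 min = 15:53.
The tutorial starts at 15:53 − 30 min = 15:23.

15:23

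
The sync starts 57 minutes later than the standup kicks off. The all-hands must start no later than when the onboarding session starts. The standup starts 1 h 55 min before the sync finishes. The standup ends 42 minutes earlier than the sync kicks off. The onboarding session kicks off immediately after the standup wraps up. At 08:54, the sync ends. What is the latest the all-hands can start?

The standup starts at 08:54 − 115 min = 06:59.
The sync starts at 06:59 + 57 min = 07:56.
The standup ends at 07:56 − 42 min = 07:14.
So the onboarding session starts at 07:14.
The all-hands is bounded by the onboarding session, so the latest it can start is 07:14.

07:14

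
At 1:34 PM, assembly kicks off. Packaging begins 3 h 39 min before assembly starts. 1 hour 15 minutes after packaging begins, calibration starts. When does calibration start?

Packaging starts at 1:34 PM − 219 min = 9:55 AM.
Calibration starts at 9:55 AM + 75 min = 11:10 AM.

11:10 AM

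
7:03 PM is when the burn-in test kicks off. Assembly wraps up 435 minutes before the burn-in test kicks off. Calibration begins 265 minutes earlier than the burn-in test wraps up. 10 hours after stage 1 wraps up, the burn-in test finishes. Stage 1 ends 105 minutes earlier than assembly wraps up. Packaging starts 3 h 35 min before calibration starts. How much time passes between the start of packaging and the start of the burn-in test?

420 minutes

Assembly ends at 7:03 PM − 435 min = 11:48 AM.
Stage 1 ends at 11:48 AM − 105 min = 10:03 AM.
The burn-in test ends at 10:03 AM + 600 min = 8:03 PM.
Calibration starts at 8:03 PM − 265 min = 3:38 PM.
Packaging starts at 3:38 PM − 215 min = 12:03 PM.
From 12:03 PM to 7:03 PM is 420 minutes.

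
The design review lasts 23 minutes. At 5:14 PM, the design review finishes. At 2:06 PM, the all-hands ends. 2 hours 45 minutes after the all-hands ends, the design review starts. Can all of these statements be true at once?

The design review starts at 2:06 PM + 165 min = 4:51 PM.
The design review ends at 4:51 PM + 23 min = 5:14 PM.
That matches the stated 5:14 PM, so the schedule is consistent.

Yes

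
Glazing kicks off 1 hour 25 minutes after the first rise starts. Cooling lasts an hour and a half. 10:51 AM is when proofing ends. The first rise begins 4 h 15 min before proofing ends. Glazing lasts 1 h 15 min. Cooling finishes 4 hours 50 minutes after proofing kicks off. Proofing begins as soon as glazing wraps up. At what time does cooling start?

12:36 PM

The first rise starts at 10:51 AM − 255 min = 6:36 AM.
Glazing starts at 6:36 AM + 85 min = 8:01 AM.
Glazing ends at 8:01 AM + 75 min = 9:16 AM.
So proofing starts at 9:16 AM.
Cooling ends at 9:16 AM + 290 min = 2:06 PM.
Cooling starts at 2:06 PM − 90 min = 12:36 PM.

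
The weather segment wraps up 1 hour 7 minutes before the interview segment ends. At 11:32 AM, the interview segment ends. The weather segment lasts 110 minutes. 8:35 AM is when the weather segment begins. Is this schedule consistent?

The weather segment ends at 11:32 AM − 67 min = 10:25 AM.
The weather segment starts at 10:25 AM − 110 min = 8:35 AM.
That matches the stated 8:35 AM, so the schedule is consistent.

Yes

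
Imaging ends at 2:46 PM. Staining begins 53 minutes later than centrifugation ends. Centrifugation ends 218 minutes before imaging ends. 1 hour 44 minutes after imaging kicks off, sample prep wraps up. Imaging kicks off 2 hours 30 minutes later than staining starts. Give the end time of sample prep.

Centrifugation ends at 2:46 PM − 218 min = 11:08 AM.
Staining starts at 11:08 AM + 53 min = 12:01 PM.
Imaging starts at 12:01 PM + 150 min = 2:31 PM.
Sample prep ends at 2:31 PM + 104 min = 4:15 PM.

4:15 PM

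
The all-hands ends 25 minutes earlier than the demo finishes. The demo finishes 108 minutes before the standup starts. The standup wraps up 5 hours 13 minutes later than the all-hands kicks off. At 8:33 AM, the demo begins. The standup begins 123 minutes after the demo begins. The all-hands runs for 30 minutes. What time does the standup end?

1:06 PM

The standup starts at 8:33 AM + 123 min = 10:36 AM.
The demo ends at 10:36 AM − 108 min = 8:48 AM.
The all-hands ends at 8:48 AM − 25 min = 8:23 AM.
The all-hands starts at 8:23 AM − 30 min = 7:53 AM.
The standup ends at 7:53 AM + 313 min = 1:06 PM.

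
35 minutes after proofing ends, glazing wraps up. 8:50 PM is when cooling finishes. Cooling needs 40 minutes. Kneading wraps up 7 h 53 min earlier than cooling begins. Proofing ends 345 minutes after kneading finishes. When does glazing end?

6:37 PM

Cooling starts at 8:50 PM − 40 min = 8:10 PM.
Kneading ends at 8:10 PM − 473 min = 12:17 PM.
Proofing ends at 12:17 PM + 345 min = 6:02 PM.
Glazing ends at 6:02 PM + 35 min = 6:37 PM.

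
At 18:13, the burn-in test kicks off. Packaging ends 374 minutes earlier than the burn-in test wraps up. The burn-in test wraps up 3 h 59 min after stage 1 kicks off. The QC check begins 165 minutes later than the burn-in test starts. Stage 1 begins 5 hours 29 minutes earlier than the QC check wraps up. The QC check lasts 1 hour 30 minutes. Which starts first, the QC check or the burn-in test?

the burn-in test

The QC check starts at 18:13 + 165 min = 20:58.
The QC check starts at 20:58 and the burn-in test starts at 18:13, so the burn-in test is first.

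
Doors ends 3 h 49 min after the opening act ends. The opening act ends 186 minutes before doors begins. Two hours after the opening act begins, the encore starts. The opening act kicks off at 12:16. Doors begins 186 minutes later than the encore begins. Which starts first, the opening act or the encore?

The encore starts at 12:16 + 120 min = 14:16.
The opening act starts at 12:16 and the encore starts at 14:16, so the opening act is first.

the opening act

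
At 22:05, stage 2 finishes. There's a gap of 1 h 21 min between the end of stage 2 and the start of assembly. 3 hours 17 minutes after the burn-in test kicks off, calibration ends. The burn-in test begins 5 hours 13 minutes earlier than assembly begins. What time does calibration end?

Assembly starts at 22:05 + 81 min = 23:26.
The burn-in test starts at 23:26 − 313 min = 18:13.
Calibration ends at 18:13 + 197 min = 21:30.

21:30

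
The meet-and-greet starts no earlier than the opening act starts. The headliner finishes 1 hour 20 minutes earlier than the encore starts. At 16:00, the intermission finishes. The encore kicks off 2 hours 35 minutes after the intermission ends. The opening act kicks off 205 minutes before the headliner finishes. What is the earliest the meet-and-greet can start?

13:50

The encore starts at 16:00 + 155 min = 18:35.
The headliner ends at 18:35 − 80 min = 17:15.
The opening act starts at 17:15 − 205 min = 13:50.
The meet-and-greet is bounded by the opening act, so the earliest it can start is 13:50.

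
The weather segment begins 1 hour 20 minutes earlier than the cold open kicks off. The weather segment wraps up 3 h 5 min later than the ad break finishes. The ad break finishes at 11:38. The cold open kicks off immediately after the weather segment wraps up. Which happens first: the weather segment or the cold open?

The weather segment ends at 11:38 + 185 min = 14:43.
So the cold open starts at 14:43.
The weather segment starts at 14:43 − 80 min = 13:23.
The weather segment starts at 13:23 and the cold open starts at 14:43, so the weather segment is first.

the weather segment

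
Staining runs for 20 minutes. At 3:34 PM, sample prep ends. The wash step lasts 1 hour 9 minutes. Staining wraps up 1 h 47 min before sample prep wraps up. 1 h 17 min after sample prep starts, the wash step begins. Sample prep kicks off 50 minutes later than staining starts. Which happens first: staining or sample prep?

staining

Staining ends at 3:34 PM − 107 min = 1:47 PM.
Staining starts at 1:47 PM − 20 min = 1:27 PM.
Sample prep starts at 1:27 PM + 50 min = 2:17 PM.
Staining starts at 1:27 PM and sample prep starts at 2:17 PM, so staining is first.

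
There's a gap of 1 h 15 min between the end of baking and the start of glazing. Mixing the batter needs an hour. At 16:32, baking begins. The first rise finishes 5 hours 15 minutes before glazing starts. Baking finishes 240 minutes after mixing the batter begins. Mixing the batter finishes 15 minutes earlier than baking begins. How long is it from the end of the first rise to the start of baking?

Mixing the batter ends at 16:32 − 15 min = 16:17.
Mixing the batter starts at 16:17 − 60 min = 15:17.
Baking ends at 15:17 + 240 min = 19:17.
Glazing starts at 19:17 + 75 min = 20:32.
The first rise ends at 20:32 − 315 min = 15:17.
From 15:17 to 16:32 is 1 hour 15 minutes.

1 hour 15 minutes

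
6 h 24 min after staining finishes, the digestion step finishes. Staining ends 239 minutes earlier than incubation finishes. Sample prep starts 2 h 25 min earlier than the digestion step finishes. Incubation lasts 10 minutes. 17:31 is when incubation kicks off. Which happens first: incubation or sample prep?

incubation

Incubation ends at 17:31 + 10 min = 17:41.
Staining ends at 17:41 − 239 min = 13:42.
The digestion step ends at 13:42 + 384 min = 20:06.
Sample prep starts at 20:06 − 145 min = 17:41.
Incubation starts at 17:31 and sample prep starts at 17:41, so incubation is first.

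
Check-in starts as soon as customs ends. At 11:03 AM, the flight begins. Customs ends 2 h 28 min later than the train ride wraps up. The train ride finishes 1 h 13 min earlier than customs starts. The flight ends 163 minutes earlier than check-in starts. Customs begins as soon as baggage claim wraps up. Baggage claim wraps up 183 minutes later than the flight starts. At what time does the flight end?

12:38 PM

Baggage claim ends at 11:03 AM + 183 min = 2:06 PM.
So customs starts at 2:06 PM.
The train ride ends at 2:06 PM − 73 min = 12:53 PM.
Customs ends at 12:53 PM + 148 min = 3:21 PM.
So check-in starts at 3:21 PM.
The flight ends at 3:21 PM − 163 min = 12:38 PM.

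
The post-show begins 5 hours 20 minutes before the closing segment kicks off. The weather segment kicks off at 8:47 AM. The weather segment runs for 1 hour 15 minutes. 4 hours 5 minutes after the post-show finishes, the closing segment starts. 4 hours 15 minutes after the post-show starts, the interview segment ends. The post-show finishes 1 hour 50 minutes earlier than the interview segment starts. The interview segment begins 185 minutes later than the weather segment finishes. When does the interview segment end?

2:17 PM

The weather segment ends at 8:47 AM + 75 min = 10:02 AM.
The interview segment starts at 10:02 AM + 185 min = 1:07 PM.
The post-show ends at 1:07 PM − 110 min = 11:17 AM.
The closing segment starts at 11:17 AM + 245 min = 3:22 PM.
The post-show starts at 3:22 PM − 320 min = 10:02 AM.
The interview segment ends at 10:02 AM + 255 min = 2:17 PM.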